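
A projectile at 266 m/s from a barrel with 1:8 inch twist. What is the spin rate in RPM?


twist_m = 8*0.0254 = 0.2032 m
spin = v/twist = 266/0.2032 = 1309.055 rev/s
RPM = spin*60 = 1309.055*60 ≈ 78543 RPM

78543 RPM


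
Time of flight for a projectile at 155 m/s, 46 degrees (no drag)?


T = 2*v0*sin(theta)/g = 2*155*sin(46°)/9.81 = 22.73 s

22.73 s


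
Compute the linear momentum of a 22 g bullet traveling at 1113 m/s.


p = m*v = 0.022*1113 = 24.49 kg·m/s

24.49 kg·m/s


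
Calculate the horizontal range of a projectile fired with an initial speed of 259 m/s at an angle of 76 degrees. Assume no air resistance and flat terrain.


R = v0^2 * sin(2*theta) / g = 259^2 * sin(2*76°) / 9.81 = 3210 m

3210 m


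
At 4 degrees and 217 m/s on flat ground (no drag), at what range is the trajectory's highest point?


R = v0^2*sin(2*theta)/g = 217^2*sin(2*4°)/9.81 = 668.045 m
apex_dist = R/2 = 668.045/2 = 334 m

334 m


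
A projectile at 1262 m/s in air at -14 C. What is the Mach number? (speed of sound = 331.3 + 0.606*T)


a = 331.3 + 0.606*(-14) = 322.816 m/s
M = v/a = 1262/322.816 = 3.909

3.909


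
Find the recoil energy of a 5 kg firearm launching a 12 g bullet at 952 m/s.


v_r = m_p*v_p/m_gun = 0.012*952/5 = 2.2848 m/s, E_r = 0.5*m_gun*v_r^2 = 0.5*5*2.2848^2 = 13.05 J

13.05 J


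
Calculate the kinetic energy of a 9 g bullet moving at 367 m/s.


E = 0.5*m*v^2 = 0.5*0.009*367^2 = 606.1 J

606.1 J


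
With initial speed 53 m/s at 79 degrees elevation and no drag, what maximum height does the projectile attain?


H = (v0*sin(theta))^2 / (2g) = (53*sin(79°))^2 / (2*9.81) = 138 m

138 m


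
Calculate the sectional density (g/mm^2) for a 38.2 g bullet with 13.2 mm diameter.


SD = m/d^2 = 38.2/13.2^2 = 0.2192 g/mm^2

0.2192 g/mm^2


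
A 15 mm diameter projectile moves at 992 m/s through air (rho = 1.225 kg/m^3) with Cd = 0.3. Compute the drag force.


A = pi*(d/2)^2 = pi*(15/2000)^2 = 1.76715e-04 m^2
Fd = 0.5*Cd*rho*A*v^2 = 0.5*0.3*1.225*1.76715e-04*992^2 = 31.95 N

31.95 N


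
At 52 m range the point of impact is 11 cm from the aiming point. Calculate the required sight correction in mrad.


1 mrad subtends 1 cm per 10 m of range, so adj = error_cm / (dist_m / 10) = 11 / (52/10) = 2.115 mrad

2.115 mrad


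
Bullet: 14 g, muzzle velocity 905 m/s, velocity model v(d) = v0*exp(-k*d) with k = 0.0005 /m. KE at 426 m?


v = v0*exp(-k*d) = 905*exp(-0.0005*426) = 731.381 m/s
E = 0.5*m*v^2 = 0.5*0.014*731.381^2 = 3744 J

3744 J


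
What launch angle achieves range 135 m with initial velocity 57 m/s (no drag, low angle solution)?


sin(2*theta) = R*g/v0^2 = 135*9.81/57^2 = 0.407618, theta = arcsin(0.407618)/2 = 12.03°

12.03 degrees


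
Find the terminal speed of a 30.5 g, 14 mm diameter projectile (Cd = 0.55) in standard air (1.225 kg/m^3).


A = pi*(d/2)^2 = pi*(14/2000)^2 = 1.53938e-04 m^2
vt = sqrt(2mg/(Cd*rho*A)) = sqrt(2*0.0305*9.81/(0.55 * 1.225 * 1.53938e-04)) = 75.96 m/s

75.96 m/s


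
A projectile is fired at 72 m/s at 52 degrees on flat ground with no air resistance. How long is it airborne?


T = 2*v0*sin(theta)/g = 2*72*sin(52°)/9.81 = 11.57 s

11.57 s


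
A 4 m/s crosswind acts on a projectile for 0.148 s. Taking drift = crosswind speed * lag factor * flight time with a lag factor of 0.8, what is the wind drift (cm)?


drift = v_wind * lag * t = 4 * 0.8 * 0.148 = 0.4736 m ≈ 47.36 cm

47.36 cm


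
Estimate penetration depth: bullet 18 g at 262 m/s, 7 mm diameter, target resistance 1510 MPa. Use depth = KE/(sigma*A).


A = pi*(d/2)^2 = pi*(7/2)^2 = 38.4845 mm^2
E = 0.5*m*v^2 = 0.5*0.018*262^2 = 617.796 J
depth = E/(sigma*A) = 617.796 J / (1510 MPa * 38.4845 mm^2) = 617.796/(1510 * 38.4845) m = 0.0106312 m ≈ 10.63 mm

10.63 mm


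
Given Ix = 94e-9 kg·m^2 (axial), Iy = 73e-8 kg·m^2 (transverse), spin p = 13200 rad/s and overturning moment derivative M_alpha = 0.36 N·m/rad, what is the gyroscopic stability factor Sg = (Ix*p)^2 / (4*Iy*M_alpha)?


Sg = Ix^2 * p^2 / (4 * Iy * M_alpha) = (94e-9)^2 * 13200^2 / (4 * 73e-8 * 0.36) = 1.465

1.465


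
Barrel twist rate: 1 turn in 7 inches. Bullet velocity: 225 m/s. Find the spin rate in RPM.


twist_m = 7*0.0254 = 0.1778 m
spin = v/twist = 225/0.1778 = 1265.467 rev/s
RPM = spin*60 = 1265.467*60 ≈ 75928 RPM

75928 RPM


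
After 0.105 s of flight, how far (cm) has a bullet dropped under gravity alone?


drop = 0.5*g*t^2 = 0.5*9.81*0.105^2 = 0.0540776 m ≈ 5.408 cm

5.408 cm


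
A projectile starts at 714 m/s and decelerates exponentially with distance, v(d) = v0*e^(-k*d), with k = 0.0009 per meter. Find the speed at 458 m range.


v = v0*exp(-k*d) = 714*exp(-0.0009*458) = 472.8 m/s

472.8 m/s


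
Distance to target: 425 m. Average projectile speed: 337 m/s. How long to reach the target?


t = d/v = 425/337 = 1.261 s

1.261 s


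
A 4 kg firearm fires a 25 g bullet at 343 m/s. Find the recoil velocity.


v_recoil = m_p * v_p / m_gun = 0.025 * 343 / 4 = 2.144 m/s

2.144 m/s


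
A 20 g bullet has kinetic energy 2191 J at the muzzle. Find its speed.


v = sqrt(2*E/m) = sqrt(2*2191/0.02) = 468.1 m/s

468.1 m/s


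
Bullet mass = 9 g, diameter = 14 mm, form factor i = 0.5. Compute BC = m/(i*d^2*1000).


BC = m/(i*d^2*1000) = 9/(0.5 * 14^2 * 1000) = 9.184e-05

9.184e-05


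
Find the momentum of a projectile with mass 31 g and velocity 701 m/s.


p = m*v = 0.031*701 = 21.73 kg·m/s

21.73 kg·m/s


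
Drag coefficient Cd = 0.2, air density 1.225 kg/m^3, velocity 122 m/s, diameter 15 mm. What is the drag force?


A = pi*(d/2)^2 = pi*(15/2000)^2 = 1.76715e-04 m^2
Fd = 0.5*Cd*rho*A*v^2 = 0.5*0.2*1.225*1.76715e-04*122^2 = 0.3222 N

0.3222 N


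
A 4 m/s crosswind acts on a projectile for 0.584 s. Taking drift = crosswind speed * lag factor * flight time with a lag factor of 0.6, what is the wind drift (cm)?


drift = v_wind * lag * t = 4 * 0.6 * 0.584 = 1.4016 m ≈ 140.2 cm

140.2 cm


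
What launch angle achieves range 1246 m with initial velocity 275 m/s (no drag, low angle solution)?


sin(2*theta) = R*g/v0^2 = 1246*9.81/275^2 = 0.16163, theta = arcsin(0.16163)/2 = 4.651°

4.651 degrees


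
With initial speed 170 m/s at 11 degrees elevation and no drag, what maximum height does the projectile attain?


H = (v0*sin(theta))^2 / (2g) = (170*sin(11°))^2 / (2*9.81) = 53.63 m

53.63 m


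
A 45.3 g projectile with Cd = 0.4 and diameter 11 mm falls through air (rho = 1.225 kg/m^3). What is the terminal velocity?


A = pi*(d/2)^2 = pi*(11/2000)^2 = 9.50332e-05 m^2
vt = sqrt(2mg/(Cd*rho*A)) = sqrt(2*0.0453*9.81/(0.4 * 1.225 * 9.50332e-05)) = 138.2 m/s

138.2 m/s


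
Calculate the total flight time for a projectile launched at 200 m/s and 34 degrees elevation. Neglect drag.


T = 2*v0*sin(theta)/g = 2*200*sin(34°)/9.81 = 22.8 s

22.8 s


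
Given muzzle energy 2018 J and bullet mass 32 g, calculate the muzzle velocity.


v = sqrt(2*E/m) = sqrt(2*2018/0.032) = 355.1 m/s

355.1 m/s


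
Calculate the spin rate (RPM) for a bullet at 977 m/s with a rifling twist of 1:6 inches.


twist_m = 6*0.0254 = 0.1524 m
spin = v/twist = 977/0.1524 = 6410.761 rev/s
RPM = spin*60 = 6410.761*60 ≈ 384646 RPM

384646 RPM


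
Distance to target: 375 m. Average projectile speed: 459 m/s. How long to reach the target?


t = d/v = 375/459 = 0.817 s

0.817 s


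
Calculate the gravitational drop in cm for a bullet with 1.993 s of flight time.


drop = 0.5*g*t^2 = 0.5*9.81*1.993^2 = 19.4829 m ≈ 1948 cm

1948 cm


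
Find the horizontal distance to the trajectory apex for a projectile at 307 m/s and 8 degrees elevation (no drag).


R = v0^2*sin(2*theta)/g = 307^2*sin(2*8°)/9.81 = 2648.17 m
apex_dist = R/2 = 2648.17/2 = 1324 m

1324 m


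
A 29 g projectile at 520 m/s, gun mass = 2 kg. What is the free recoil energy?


v_r = m_p*v_p/m_gun = 0.029*520/2 = 7.54 m/s, E_r = 0.5*m_gun*v_r^2 = 0.5*2*7.54^2 = 56.85 J

56.85 J


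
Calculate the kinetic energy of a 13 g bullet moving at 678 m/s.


E = 0.5*m*v^2 = 0.5*0.013*678^2 = 2988 J

2988 J


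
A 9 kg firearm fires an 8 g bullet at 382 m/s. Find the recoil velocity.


v_recoil = m_p * v_p / m_gun = 0.008 * 382 / 9 = 0.3396 m/s

0.3396 m/s


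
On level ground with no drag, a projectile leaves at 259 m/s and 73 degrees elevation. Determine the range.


R = v0^2 * sin(2*theta) / g = 259^2 * sin(2*73°) / 9.81 = 3824 m

3824 m


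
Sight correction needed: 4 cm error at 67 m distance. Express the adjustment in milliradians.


1 mrad subtends 1 cm per 10 m of range, so adj = error_cm / (dist_m / 10) = 4 / (67/10) = 0.597 mrad

0.597 mrad


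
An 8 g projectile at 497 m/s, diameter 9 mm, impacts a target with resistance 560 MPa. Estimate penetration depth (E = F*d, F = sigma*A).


A = pi*(d/2)^2 = pi*(9/2)^2 = 63.6173 mm^2
E = 0.5*m*v^2 = 0.5*0.008*497^2 = 988.036 J
depth = E/(sigma*A) = 988.036 J / (560 MPa * 63.6173 mm^2) = 988.036/(560 * 63.6173) m = 0.0277338 m ≈ 27.73 mm

27.73 mm


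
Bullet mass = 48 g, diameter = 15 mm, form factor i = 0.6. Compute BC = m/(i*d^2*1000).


BC = m/(i*d^2*1000) = 48/(0.6 * 15^2 * 1000) = 0.0003556

0.0003556


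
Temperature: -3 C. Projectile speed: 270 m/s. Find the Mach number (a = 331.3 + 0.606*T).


a = 331.3 + 0.606*(-3) = 329.482 m/s
M = v/a = 270/329.482 = 0.8195

0.8195


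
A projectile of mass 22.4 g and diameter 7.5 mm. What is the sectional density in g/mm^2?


SD = m/d^2 = 22.4/7.5^2 = 0.3982 g/mm^2

0.3982 g/mm^2


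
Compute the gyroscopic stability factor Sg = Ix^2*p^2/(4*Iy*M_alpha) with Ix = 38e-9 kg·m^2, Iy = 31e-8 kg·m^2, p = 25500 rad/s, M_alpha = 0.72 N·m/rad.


Sg = Ix^2 * p^2 / (4 * Iy * M_alpha) = (38e-9)^2 * 25500^2 / (4 * 31e-8 * 0.72) = 1.052

1.052


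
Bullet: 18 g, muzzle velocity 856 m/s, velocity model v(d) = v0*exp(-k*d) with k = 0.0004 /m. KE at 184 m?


v = v0*exp(-k*d) = 856*exp(-0.0004*184) = 795.261 m/s
E = 0.5*m*v^2 = 0.5*0.018*795.261^2 = 5692 J

5692 J


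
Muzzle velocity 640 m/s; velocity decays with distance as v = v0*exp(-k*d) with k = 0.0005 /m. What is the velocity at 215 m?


v = v0*exp(-k*d) = 640*exp(-0.0005*215) = 574.8 m/s

574.8 m/s


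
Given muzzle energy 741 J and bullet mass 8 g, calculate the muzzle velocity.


v = sqrt(2*E/m) = sqrt(2*741/0.008) = 430.4 m/s

430.4 m/s


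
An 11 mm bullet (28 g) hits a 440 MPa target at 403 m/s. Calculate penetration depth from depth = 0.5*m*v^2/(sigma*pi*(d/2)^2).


A = pi*(d/2)^2 = pi*(11/2)^2 = 95.0332 mm^2
E = 0.5*m*v^2 = 0.5*0.028*403^2 = 2273.73 J
depth = E/(sigma*A) = 2273.73 J / (440 MPa * 95.0332 mm^2) = 2273.73/(440 * 95.0332) m = 0.0543764 m ≈ 54.38 mm

54.38 mm


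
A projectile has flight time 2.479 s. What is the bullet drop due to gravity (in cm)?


drop = 0.5*g*t^2 = 0.5*9.81*2.479^2 = 30.1434 m ≈ 3014 cm

3014 cm


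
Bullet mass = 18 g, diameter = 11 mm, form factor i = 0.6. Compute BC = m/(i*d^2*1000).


BC = m/(i*d^2*1000) = 18/(0.6 * 11^2 * 1000) = 0.0002479

0.0002479


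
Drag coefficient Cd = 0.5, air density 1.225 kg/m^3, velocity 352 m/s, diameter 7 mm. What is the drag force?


A = pi*(d/2)^2 = pi*(7/2000)^2 = 3.84845e-05 m^2
Fd = 0.5*Cd*rho*A*v^2 = 0.5*0.5*1.225*3.84845e-05*352^2 = 1.46 N

1.46 N


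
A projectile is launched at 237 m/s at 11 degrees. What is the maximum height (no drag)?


H = (v0*sin(theta))^2 / (2g) = (237*sin(11°))^2 / (2*9.81) = 104.2 m

104.2 m


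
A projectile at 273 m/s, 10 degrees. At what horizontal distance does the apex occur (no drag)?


R = v0^2*sin(2*theta)/g = 273^2*sin(2*10°)/9.81 = 2598.41 m
apex_dist = R/2 = 2598.41/2 = 1299 m

1299 m


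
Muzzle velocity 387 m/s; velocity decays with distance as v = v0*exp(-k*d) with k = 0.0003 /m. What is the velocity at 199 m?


v = v0*exp(-k*d) = 387*exp(-0.0003*199) = 364.6 m/s

364.6 m/s


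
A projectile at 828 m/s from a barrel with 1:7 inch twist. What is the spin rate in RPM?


twist_m = 7*0.0254 = 0.1778 m
spin = v/twist = 828/0.1778 = 4656.918 rev/s
RPM = spin*60 = 4656.918*60 ≈ 279415 RPM

279415 RPM


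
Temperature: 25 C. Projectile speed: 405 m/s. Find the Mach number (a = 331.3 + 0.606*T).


a = 331.3 + 0.606*(25) = 346.45 m/s
M = v/a = 405/346.45 = 1.169

1.169


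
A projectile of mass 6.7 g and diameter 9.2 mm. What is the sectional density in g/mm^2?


SD = m/d^2 = 6.7/9.2^2 = 0.07916 g/mm^2

0.07916 g/mm^2


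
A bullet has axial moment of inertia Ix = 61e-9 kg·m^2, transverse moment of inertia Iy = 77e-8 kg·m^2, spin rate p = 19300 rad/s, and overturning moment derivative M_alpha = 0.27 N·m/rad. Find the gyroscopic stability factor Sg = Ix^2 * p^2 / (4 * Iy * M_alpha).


Sg = Ix^2 * p^2 / (4 * Iy * M_alpha) = (61e-9)^2 * 19300^2 / (4 * 77e-8 * 0.27) = 1.667

1.667


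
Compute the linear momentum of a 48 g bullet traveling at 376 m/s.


p = m*v = 0.048*376 = 18.05 kg·m/s

18.05 kg·m/s


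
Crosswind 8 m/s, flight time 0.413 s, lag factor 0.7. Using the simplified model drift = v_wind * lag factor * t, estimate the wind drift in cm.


drift = v_wind * lag * t = 8 * 0.7 * 0.413 = 2.3128 m ≈ 231.3 cm

231.3 cm


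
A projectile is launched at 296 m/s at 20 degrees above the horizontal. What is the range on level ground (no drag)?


R = v0^2 * sin(2*theta) / g = 296^2 * sin(2*20°) / 9.81 = 5741 m

5741 m


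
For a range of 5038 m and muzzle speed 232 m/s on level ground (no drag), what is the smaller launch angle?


sin(2*theta) = R*g/v0^2 = 5038*9.81/232^2 = 0.918229, theta = arcsin(0.918229)/2 = 33.33°

33.33 degrees


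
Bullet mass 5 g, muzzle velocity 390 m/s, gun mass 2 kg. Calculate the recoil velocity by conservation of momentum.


v_recoil = m_p * v_p / m_gun = 0.005 * 390 / 2 = 0.975 m/s

0.975 m/s


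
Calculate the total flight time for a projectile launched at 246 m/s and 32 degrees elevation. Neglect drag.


T = 2*v0*sin(theta)/g = 2*246*sin(32°)/9.81 = 26.58 s

26.58 s


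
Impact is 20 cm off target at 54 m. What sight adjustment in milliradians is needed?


1 mrad subtends 1 cm per 10 m of range, so adj = error_cm / (dist_m / 10) = 20 / (54/10) = 3.704 mrad

3.704 mrad


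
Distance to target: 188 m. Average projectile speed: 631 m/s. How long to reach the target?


t = d/v = 188/631 = 0.2979 s

0.2979 s


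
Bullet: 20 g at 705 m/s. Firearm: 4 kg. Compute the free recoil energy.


v_r = m_p*v_p/m_gun = 0.02*705/4 = 3.525 m/s, E_r = 0.5*m_gun*v_r^2 = 0.5*4*3.525^2 = 24.85 J

24.85 J


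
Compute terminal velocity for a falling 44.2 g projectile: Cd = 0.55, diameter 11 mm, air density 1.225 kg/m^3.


A = pi*(d/2)^2 = pi*(11/2000)^2 = 9.50332e-05 m^2
vt = sqrt(2mg/(Cd*rho*A)) = sqrt(2*0.0442*9.81/(0.55 * 1.225 * 9.50332e-05)) = 116.4 m/s

116.4 m/s


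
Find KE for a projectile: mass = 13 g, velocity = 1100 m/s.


E = 0.5*m*v^2 = 0.5*0.013*1100^2 = 7865 J

7865 J


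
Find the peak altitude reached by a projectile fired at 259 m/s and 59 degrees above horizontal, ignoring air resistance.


H = (v0*sin(theta))^2 / (2g) = (259*sin(59°))^2 / (2*9.81) = 2512 m

2512 m


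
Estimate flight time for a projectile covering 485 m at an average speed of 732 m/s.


t = d/v = 485/732 = 0.6626 s

0.6626 s


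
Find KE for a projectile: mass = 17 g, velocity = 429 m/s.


E = 0.5*m*v^2 = 0.5*0.017*429^2 = 1564 J

1564 J


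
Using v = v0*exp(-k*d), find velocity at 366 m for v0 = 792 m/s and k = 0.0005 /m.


v = v0*exp(-k*d) = 792*exp(-0.0005*366) = 659.6 m/s

659.6 m/s


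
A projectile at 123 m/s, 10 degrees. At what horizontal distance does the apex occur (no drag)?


R = v0^2*sin(2*theta)/g = 123^2*sin(2*10°)/9.81 = 527.464 m
apex_dist = R/2 = 527.464/2 = 263.7 m

263.7 m


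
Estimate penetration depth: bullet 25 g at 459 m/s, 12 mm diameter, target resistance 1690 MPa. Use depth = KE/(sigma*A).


A = pi*(d/2)^2 = pi*(12/2)^2 = 113.097 mm^2
E = 0.5*m*v^2 = 0.5*0.025*459^2 = 2633.51 J
depth = E/(sigma*A) = 2633.51 J / (1690 MPa * 113.097 mm^2) = 2633.51/(1690 * 113.097) m = 0.0137783 m ≈ 13.78 mm

13.78 mm


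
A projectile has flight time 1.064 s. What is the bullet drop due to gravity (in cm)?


drop = 0.5*g*t^2 = 0.5*9.81*1.064^2 = 5.55293 m ≈ 555.3 cm

555.3 cm


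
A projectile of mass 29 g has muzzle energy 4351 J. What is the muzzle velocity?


v = sqrt(2*E/m) = sqrt(2*4351/0.029) = 547.8 m/s

547.8 m/s


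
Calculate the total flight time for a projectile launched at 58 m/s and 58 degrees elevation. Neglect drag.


T = 2*v0*sin(theta)/g = 2*58*sin(58°)/9.81 = 10.03 s

10.03 s


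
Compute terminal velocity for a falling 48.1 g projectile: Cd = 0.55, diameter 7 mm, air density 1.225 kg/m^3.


A = pi*(d/2)^2 = pi*(7/2000)^2 = 3.84845e-05 m^2
vt = sqrt(2mg/(Cd*rho*A)) = sqrt(2*0.0481*9.81/(0.55 * 1.225 * 3.84845e-05)) = 190.8 m/s

190.8 m/s


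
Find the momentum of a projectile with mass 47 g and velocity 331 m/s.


p = m*v = 0.047*331 = 15.56 kg·m/s

15.56 kg·m/s


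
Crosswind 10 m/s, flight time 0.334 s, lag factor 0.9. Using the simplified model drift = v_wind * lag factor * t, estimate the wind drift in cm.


drift = v_wind * lag * t = 10 * 0.9 * 0.334 = 3.006 m ≈ 300.6 cm

300.6 cm


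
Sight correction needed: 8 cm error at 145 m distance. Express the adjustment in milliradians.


1 mrad subtends 1 cm per 10 m of range, so adj = error_cm / (dist_m / 10) = 8 / (145/10) = 0.5517 mrad

0.5517 mrad


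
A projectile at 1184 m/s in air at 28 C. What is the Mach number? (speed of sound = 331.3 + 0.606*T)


a = 331.3 + 0.606*(28) = 348.268 m/s
M = v/a = 1184/348.268 = 3.4

3.4


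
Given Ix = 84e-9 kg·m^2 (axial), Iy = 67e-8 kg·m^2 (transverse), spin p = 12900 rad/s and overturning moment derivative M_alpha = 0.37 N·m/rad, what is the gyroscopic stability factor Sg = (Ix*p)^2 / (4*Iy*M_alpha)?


Sg = Ix^2 * p^2 / (4 * Iy * M_alpha) = (84e-9)^2 * 12900^2 / (4 * 67e-8 * 0.37) = 1.184

1.184


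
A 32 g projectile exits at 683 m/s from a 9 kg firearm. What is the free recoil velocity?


v_recoil = m_p * v_p / m_gun = 0.032 * 683 / 9 = 2.428 m/s

2.428 m/s


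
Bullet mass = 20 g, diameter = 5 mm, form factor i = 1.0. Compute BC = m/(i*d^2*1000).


BC = m/(i*d^2*1000) = 20/(1.0 * 5^2 * 1000) = 0.0008

0.0008


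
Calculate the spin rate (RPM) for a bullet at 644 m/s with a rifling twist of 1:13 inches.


twist_m = 13*0.0254 = 0.3302 m
spin = v/twist = 644/0.3302 = 1950.333 rev/s
RPM = spin*60 = 1950.333*60 ≈ 117020 RPM

117020 RPM


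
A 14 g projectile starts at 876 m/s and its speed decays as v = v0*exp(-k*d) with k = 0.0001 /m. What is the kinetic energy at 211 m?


v = v0*exp(-k*d) = 876*exp(-0.0001*211) = 857.71 m/s
E = 0.5*m*v^2 = 0.5*0.014*857.71^2 = 5150 J

5150 J


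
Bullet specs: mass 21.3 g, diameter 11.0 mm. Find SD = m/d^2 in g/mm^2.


SD = m/d^2 = 21.3/11.0^2 = 0.176 g/mm^2

0.176 g/mm^2


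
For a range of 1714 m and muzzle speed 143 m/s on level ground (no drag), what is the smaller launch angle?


sin(2*theta) = R*g/v0^2 = 1714*9.81/143^2 = 0.822257, theta = arcsin(0.822257)/2 = 27.66°

27.66 degrees


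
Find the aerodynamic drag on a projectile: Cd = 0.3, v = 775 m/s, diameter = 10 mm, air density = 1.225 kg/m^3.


A = pi*(d/2)^2 = pi*(10/2000)^2 = 7.85398e-05 m^2
Fd = 0.5*Cd*rho*A*v^2 = 0.5*0.3*1.225*7.85398e-05*775^2 = 8.668 N

8.668 N


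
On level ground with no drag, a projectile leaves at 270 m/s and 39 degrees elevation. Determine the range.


R = v0^2 * sin(2*theta) / g = 270^2 * sin(2*39°) / 9.81 = 7269 m

7269 m


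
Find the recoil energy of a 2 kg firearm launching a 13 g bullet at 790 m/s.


v_r = m_p*v_p/m_gun = 0.013*790/2 = 5.135 m/s, E_r = 0.5*m_gun*v_r^2 = 0.5*2*5.135^2 = 26.37 J

26.37 J


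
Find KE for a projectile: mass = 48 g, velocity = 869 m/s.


E = 0.5*m*v^2 = 0.5*0.048*869^2 = 18124 J

18124 J


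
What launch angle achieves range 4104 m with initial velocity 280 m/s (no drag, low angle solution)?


sin(2*theta) = R*g/v0^2 = 4104*9.81/280^2 = 0.513523, theta = arcsin(0.513523)/2 = 15.45°

15.45 degrees


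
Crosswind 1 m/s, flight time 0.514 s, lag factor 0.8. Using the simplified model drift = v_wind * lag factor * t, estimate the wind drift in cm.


drift = v_wind * lag * t = 1 * 0.8 * 0.514 = 0.4112 m ≈ 41.12 cm

41.12 cm


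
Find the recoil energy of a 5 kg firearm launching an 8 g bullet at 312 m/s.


v_r = m_p*v_p/m_gun = 0.008*312/5 = 0.4992 m/s, E_r = 0.5*m_gun*v_r^2 = 0.5*5*0.4992^2 = 0.623 J

0.623 J


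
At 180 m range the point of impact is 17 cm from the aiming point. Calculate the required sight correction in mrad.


1 mrad subtends 1 cm per 10 m of range, so adj = error_cm / (dist_m / 10) = 17 / (180/10) = 0.9444 mrad

0.9444 mrad


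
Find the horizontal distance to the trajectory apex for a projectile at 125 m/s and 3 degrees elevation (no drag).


R = v0^2*sin(2*theta)/g = 125^2*sin(2*3°)/9.81 = 166.489 m
apex_dist = R/2 = 166.489/2 = 83.24 m

83.24 m


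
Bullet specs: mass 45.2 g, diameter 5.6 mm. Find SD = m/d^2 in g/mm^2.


SD = m/d^2 = 45.2/5.6^2 = 1.441 g/mm^2

1.441 g/mm^2


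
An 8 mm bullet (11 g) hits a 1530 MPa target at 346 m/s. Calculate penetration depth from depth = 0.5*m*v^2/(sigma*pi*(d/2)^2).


A = pi*(d/2)^2 = pi*(8/2)^2 = 50.2655 mm^2
E = 0.5*m*v^2 = 0.5*0.011*346^2 = 658.438 J
depth = E/(sigma*A) = 658.438 J / (1530 MPa * 50.2655 mm^2) = 658.438/(1530 * 50.2655) m = 0.00856157 m ≈ 8.562 mm

8.562 mm


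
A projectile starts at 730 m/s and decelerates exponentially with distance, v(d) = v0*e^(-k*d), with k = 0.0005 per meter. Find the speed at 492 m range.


v = v0*exp(-k*d) = 730*exp(-0.0005*492) = 570.8 m/s

570.8 m/s


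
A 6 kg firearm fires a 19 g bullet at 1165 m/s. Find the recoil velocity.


v_recoil = m_p * v_p / m_gun = 0.019 * 1165 / 6 = 3.689 m/s

3.689 m/s


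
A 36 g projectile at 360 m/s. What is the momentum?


p = m*v = 0.036*360 = 12.96 kg·m/s

12.96 kg·m/s


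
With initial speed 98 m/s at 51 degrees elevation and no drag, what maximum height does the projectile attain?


H = (v0*sin(theta))^2 / (2g) = (98*sin(51°))^2 / (2*9.81) = 295.6 m

295.6 m


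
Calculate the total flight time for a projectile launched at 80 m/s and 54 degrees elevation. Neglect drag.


T = 2*v0*sin(theta)/g = 2*80*sin(54°)/9.81 = 13.19 s

13.19 s


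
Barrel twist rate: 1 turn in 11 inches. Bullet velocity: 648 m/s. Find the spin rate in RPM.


twist_m = 11*0.0254 = 0.2794 m
spin = v/twist = 648/0.2794 = 2319.256 rev/s
RPM = spin*60 = 2319.256*60 ≈ 139155 RPM

139155 RPM


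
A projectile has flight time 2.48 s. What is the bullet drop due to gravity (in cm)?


drop = 0.5*g*t^2 = 0.5*9.81*2.48^2 = 30.1677 m ≈ 3017 cm

3017 cm


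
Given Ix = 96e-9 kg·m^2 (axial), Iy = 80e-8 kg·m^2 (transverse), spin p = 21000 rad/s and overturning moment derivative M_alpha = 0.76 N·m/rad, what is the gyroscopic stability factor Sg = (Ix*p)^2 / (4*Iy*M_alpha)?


Sg = Ix^2 * p^2 / (4 * Iy * M_alpha) = (96e-9)^2 * 21000^2 / (4 * 80e-8 * 0.76) = 1.671

1.671


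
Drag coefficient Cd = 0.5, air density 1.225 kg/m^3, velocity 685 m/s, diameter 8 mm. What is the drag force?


A = pi*(d/2)^2 = pi*(8/2000)^2 = 5.02655e-05 m^2
Fd = 0.5*Cd*rho*A*v^2 = 0.5*0.5*1.225*5.02655e-05*685^2 = 7.223 N

7.223 N


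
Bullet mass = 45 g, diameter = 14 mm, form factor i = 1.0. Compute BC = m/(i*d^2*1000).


BC = m/(i*d^2*1000) = 45/(1.0 * 14^2 * 1000) = 0.0002296

0.0002296


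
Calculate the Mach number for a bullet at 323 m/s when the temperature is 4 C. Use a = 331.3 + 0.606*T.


a = 331.3 + 0.606*(4) = 333.724 m/s
M = v/a = 323/333.724 = 0.9679

0.9679


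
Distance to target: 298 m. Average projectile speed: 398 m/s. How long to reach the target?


t = d/v = 298/398 = 0.7487 s

0.7487 s


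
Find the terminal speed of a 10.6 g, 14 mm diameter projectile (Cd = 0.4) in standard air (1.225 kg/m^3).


A = pi*(d/2)^2 = pi*(14/2000)^2 = 1.53938e-04 m^2
vt = sqrt(2mg/(Cd*rho*A)) = sqrt(2*0.0106*9.81/(0.4 * 1.225 * 1.53938e-04)) = 52.51 m/s

52.51 m/s


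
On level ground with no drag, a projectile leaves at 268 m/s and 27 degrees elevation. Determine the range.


R = v0^2 * sin(2*theta) / g = 268^2 * sin(2*27°) / 9.81 = 5923 m

5923 m


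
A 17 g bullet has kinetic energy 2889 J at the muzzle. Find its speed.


v = sqrt(2*E/m) = sqrt(2*2889/0.017) = 583 m/s

583 m/s


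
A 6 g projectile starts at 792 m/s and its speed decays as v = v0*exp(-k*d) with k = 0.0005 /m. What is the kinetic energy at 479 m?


v = v0*exp(-k*d) = 792*exp(-0.0005*479) = 623.321 m/s
E = 0.5*m*v^2 = 0.5*0.006*623.321^2 = 1166 J

1166 J


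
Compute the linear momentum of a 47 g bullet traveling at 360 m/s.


p = m*v = 0.047*360 = 16.92 kg·m/s

16.92 kg·m/s


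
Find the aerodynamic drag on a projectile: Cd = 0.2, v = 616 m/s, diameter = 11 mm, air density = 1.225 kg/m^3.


A = pi*(d/2)^2 = pi*(11/2000)^2 = 9.50332e-05 m^2
Fd = 0.5*Cd*rho*A*v^2 = 0.5*0.2*1.225*9.50332e-05*616^2 = 4.417 N

4.417 N


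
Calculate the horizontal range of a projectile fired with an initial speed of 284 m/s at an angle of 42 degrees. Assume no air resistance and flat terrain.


R = v0^2 * sin(2*theta) / g = 284^2 * sin(2*42°) / 9.81 = 8177 m

8177 m


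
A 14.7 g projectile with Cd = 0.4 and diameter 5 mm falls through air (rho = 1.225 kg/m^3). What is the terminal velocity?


A = pi*(d/2)^2 = pi*(5/2000)^2 = 1.96350e-05 m^2
vt = sqrt(2mg/(Cd*rho*A)) = sqrt(2*0.0147*9.81/(0.4 * 1.225 * 1.96350e-05)) = 173.1 m/s

173.1 m/s


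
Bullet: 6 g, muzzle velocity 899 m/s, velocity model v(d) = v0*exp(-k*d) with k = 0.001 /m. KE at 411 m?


v = v0*exp(-k*d) = 899*exp(-0.001*411) = 596.025 m/s
E = 0.5*m*v^2 = 0.5*0.006*596.025^2 = 1066 J

1066 J


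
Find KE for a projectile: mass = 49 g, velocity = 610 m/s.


E = 0.5*m*v^2 = 0.5*0.049*610^2 = 9116 J

9116 J


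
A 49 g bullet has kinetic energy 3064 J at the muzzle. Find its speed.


v = sqrt(2*E/m) = sqrt(2*3064/0.049) = 353.6 m/s

353.6 m/s


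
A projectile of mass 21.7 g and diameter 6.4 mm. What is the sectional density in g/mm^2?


SD = m/d^2 = 21.7/6.4^2 = 0.5298 g/mm^2

0.5298 g/mm^2


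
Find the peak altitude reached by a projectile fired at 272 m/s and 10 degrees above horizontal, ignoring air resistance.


H = (v0*sin(theta))^2 / (2g) = (272*sin(10°))^2 / (2*9.81) = 113.7 m

113.7 m


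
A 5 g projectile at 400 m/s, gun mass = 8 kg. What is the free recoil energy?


v_r = m_p*v_p/m_gun = 0.005*400/8 = 0.25 m/s, E_r = 0.5*m_gun*v_r^2 = 0.5*8*0.25^2 = 0.25 J

0.25 J


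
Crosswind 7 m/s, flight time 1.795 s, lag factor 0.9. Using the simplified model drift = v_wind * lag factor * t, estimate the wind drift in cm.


drift = v_wind * lag * t = 7 * 0.9 * 1.795 = 11.3085 m ≈ 1131 cm

1131 cm


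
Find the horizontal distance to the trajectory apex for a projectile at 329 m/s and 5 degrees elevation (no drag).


R = v0^2*sin(2*theta)/g = 329^2*sin(2*5°)/9.81 = 1915.99 m
apex_dist = R/2 = 1915.99/2 = 958 m

958 m


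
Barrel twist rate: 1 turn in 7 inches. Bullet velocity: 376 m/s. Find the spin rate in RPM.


twist_m = 7*0.0254 = 0.1778 m
spin = v/twist = 376/0.1778 = 2114.736 rev/s
RPM = spin*60 = 2114.736*60 ≈ 126884 RPM

126884 RPM


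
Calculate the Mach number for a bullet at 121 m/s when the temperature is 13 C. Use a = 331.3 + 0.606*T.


a = 331.3 + 0.606*(13) = 339.178 m/s
M = v/a = 121/339.178 = 0.3567

0.3567


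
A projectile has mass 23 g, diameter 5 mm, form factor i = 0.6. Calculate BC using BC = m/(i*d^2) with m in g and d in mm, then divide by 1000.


BC = m/(i*d^2*1000) = 23/(0.6 * 5^2 * 1000) = 0.001533

0.001533


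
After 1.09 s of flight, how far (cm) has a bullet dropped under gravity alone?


drop = 0.5*g*t^2 = 0.5*9.81*1.09^2 = 5.82763 m ≈ 582.8 cm

582.8 cm


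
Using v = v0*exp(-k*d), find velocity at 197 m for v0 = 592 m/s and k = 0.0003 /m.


v = v0*exp(-k*d) = 592*exp(-0.0003*197) = 558 m/s

558 m/s


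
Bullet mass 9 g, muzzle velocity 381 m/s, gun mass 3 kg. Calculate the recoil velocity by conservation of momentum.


v_recoil = m_p * v_p / m_gun = 0.009 * 381 / 3 = 1.143 m/s

1.143 m/s


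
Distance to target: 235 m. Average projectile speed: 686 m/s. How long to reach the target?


t = d/v = 235/686 = 0.3426 s

0.3426 s


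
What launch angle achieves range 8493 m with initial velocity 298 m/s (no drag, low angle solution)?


sin(2*theta) = R*g/v0^2 = 8493*9.81/298^2 = 0.938205, theta = arcsin(0.938205)/2 = 34.88°

34.88 degrees


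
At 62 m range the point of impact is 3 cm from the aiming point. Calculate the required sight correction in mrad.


1 mrad subtends 1 cm per 10 m of range, so adj = error_cm / (dist_m / 10) = 3 / (62/10) = 0.4839 mrad

0.4839 mrad


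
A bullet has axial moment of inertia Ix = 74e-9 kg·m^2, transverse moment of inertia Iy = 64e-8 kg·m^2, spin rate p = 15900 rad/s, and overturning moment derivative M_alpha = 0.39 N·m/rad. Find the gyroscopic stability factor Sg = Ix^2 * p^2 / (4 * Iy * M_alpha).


Sg = Ix^2 * p^2 / (4 * Iy * M_alpha) = (74e-9)^2 * 15900^2 / (4 * 64e-8 * 0.39) = 1.387

1.387


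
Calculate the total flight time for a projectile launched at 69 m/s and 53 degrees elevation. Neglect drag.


T = 2*v0*sin(theta)/g = 2*69*sin(53°)/9.81 = 11.23 s

11.23 s


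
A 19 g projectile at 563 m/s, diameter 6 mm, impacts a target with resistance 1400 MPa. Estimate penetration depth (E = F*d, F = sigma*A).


A = pi*(d/2)^2 = pi*(6/2)^2 = 28.2743 mm^2
E = 0.5*m*v^2 = 0.5*0.019*563^2 = 3011.21 J
depth = E/(sigma*A) = 3011.21 J / (1400 MPa * 28.2743 mm^2) = 3011.21/(1400 * 28.2743) m = 0.0760711 m ≈ 76.07 mm

76.07 mm


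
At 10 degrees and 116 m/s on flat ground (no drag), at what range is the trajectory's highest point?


R = v0^2*sin(2*theta)/g = 116^2*sin(2*10°)/9.81 = 469.136 m
apex_dist = R/2 = 469.136/2 = 234.6 m

234.6 m


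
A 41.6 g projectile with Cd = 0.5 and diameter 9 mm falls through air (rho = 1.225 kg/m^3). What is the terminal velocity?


A = pi*(d/2)^2 = pi*(9/2000)^2 = 6.36173e-05 m^2
vt = sqrt(2mg/(Cd*rho*A)) = sqrt(2*0.0416*9.81/(0.5 * 1.225 * 6.36173e-05)) = 144.7 m/s

144.7 m/s


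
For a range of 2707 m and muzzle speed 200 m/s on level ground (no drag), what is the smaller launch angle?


sin(2*theta) = R*g/v0^2 = 2707*9.81/200^2 = 0.663892, theta = arcsin(0.663892)/2 = 20.8°

20.8 degrees


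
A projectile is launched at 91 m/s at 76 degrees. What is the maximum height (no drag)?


H = (v0*sin(theta))^2 / (2g) = (91*sin(76°))^2 / (2*9.81) = 397.4 m

397.4 m


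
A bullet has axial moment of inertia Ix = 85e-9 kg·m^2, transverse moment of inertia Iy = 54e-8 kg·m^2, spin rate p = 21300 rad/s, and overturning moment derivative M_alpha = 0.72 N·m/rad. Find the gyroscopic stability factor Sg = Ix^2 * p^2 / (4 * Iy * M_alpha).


Sg = Ix^2 * p^2 / (4 * Iy * M_alpha) = (85e-9)^2 * 21300^2 / (4 * 54e-8 * 0.72) = 2.108

2.108


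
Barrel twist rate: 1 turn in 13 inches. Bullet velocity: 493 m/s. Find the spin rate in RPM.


twist_m = 13*0.0254 = 0.3302 m
spin = v/twist = 493/0.3302 = 1493.035 rev/s
RPM = spin*60 = 1493.035*60 ≈ 89582 RPM

89582 RPM


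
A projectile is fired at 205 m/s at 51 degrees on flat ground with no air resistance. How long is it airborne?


T = 2*v0*sin(theta)/g = 2*205*sin(51°)/9.81 = 32.48 s

32.48 s


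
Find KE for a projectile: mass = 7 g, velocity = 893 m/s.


E = 0.5*m*v^2 = 0.5*0.007*893^2 = 2791 J

2791 J


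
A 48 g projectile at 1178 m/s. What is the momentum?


p = m*v = 0.048*1178 = 56.54 kg·m/s

56.54 kg·m/s


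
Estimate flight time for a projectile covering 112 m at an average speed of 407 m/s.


t = d/v = 112/407 = 0.2752 s

0.2752 s


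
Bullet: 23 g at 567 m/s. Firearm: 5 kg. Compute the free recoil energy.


v_r = m_p*v_p/m_gun = 0.023*567/5 = 2.6082 m/s, E_r = 0.5*m_gun*v_r^2 = 0.5*5*2.6082^2 = 17.01 J

17.01 J


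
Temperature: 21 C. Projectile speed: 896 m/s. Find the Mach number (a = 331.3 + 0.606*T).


a = 331.3 + 0.606*(21) = 344.026 m/s
M = v/a = 896/344.026 = 2.604

2.604


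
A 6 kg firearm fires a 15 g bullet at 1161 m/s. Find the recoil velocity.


v_recoil = m_p * v_p / m_gun = 0.015 * 1161 / 6 = 2.902 m/s

2.902 m/s


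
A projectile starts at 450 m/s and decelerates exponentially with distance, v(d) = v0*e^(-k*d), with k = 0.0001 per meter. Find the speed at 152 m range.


v = v0*exp(-k*d) = 450*exp(-0.0001*152) = 443.2 m/s

443.2 m/s


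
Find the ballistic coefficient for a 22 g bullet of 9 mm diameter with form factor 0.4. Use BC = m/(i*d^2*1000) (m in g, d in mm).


BC = m/(i*d^2*1000) = 22/(0.4 * 9^2 * 1000) = 0.000679

0.000679


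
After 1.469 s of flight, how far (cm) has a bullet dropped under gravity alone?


drop = 0.5*g*t^2 = 0.5*9.81*1.469^2 = 10.5848 m ≈ 1058 cm

1058 cm


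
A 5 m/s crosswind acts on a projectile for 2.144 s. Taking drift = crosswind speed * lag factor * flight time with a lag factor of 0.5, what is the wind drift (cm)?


drift = v_wind * lag * t = 5 * 0.5 * 2.144 = 5.36 m ≈ 536 cm

536 cm


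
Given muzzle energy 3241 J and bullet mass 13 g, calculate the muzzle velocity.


v = sqrt(2*E/m) = sqrt(2*3241/0.013) = 706.1 m/s

706.1 m/s


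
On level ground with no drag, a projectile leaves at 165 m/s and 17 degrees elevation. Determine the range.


R = v0^2 * sin(2*theta) / g = 165^2 * sin(2*17°) / 9.81 = 1552 m

1552 m


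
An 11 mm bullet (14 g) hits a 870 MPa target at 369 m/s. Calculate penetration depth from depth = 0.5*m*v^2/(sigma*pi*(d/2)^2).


A = pi*(d/2)^2 = pi*(11/2)^2 = 95.0332 mm^2
E = 0.5*m*v^2 = 0.5*0.014*369^2 = 953.127 J
depth = E/(sigma*A) = 953.127 J / (870 MPa * 95.0332 mm^2) = 953.127/(870 * 95.0332) m = 0.0115281 m ≈ 11.53 mm

11.53 mm


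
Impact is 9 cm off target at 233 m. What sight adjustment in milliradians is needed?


1 mrad subtends 1 cm per 10 m of range, so adj = error_cm / (dist_m / 10) = 9 / (233/10) = 0.3863 mrad

0.3863 mrad


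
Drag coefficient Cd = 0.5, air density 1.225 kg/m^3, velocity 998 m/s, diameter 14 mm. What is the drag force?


A = pi*(d/2)^2 = pi*(14/2000)^2 = 1.53938e-04 m^2
Fd = 0.5*Cd*rho*A*v^2 = 0.5*0.5*1.225*1.53938e-04*998^2 = 46.96 N

46.96 N


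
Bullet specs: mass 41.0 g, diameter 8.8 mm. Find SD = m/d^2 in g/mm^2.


SD = m/d^2 = 41.0/8.8^2 = 0.5294 g/mm^2

0.5294 g/mm^2


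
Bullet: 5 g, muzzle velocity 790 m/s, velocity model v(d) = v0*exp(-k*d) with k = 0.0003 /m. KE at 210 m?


v = v0*exp(-k*d) = 790*exp(-0.0003*210) = 741.765 m/s
E = 0.5*m*v^2 = 0.5*0.005*741.765^2 = 1376 J

1376 J


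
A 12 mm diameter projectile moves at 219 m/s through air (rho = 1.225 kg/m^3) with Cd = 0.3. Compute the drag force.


A = pi*(d/2)^2 = pi*(12/2000)^2 = 1.13097e-04 m^2
Fd = 0.5*Cd*rho*A*v^2 = 0.5*0.3*1.225*1.13097e-04*219^2 = 0.9967 N

0.9967 N


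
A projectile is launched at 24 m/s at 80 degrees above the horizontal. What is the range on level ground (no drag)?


R = v0^2 * sin(2*theta) / g = 24^2 * sin(2*80°) / 9.81 = 20.08 m

20.08 m


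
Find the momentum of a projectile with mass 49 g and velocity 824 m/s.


p = m*v = 0.049*824 = 40.38 kg·m/s

40.38 kg·m/s


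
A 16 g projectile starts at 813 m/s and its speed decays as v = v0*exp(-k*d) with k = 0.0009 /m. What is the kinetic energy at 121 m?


v = v0*exp(-k*d) = 813*exp(-0.0009*121) = 729.115 m/s
E = 0.5*m*v^2 = 0.5*0.016*729.115^2 = 4253 J

4253 J


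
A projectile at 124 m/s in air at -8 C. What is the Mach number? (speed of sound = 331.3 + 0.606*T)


a = 331.3 + 0.606*(-8) = 326.452 m/s
M = v/a = 124/326.452 = 0.3798

0.3798


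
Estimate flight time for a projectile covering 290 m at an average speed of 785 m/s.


t = d/v = 290/785 = 0.3694 s

0.3694 s


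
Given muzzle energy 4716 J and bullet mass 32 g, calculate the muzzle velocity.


v = sqrt(2*E/m) = sqrt(2*4716/0.032) = 542.9 m/s

542.9 m/s


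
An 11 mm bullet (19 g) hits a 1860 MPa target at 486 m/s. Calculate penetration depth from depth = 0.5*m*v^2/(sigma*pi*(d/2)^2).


A = pi*(d/2)^2 = pi*(11/2)^2 = 95.0332 mm^2
E = 0.5*m*v^2 = 0.5*0.019*486^2 = 2243.86 J
depth = E/(sigma*A) = 2243.86 J / (1860 MPa * 95.0332 mm^2) = 2243.86/(1860 * 95.0332) m = 0.0126943 m ≈ 12.69 mm

12.69 mm


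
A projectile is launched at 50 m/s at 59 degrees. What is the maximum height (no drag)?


H = (v0*sin(theta))^2 / (2g) = (50*sin(59°))^2 / (2*9.81) = 93.62 m

93.62 m


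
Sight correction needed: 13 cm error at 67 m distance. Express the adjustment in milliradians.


1 mrad subtends 1 cm per 10 m of range, so adj = error_cm / (dist_m / 10) = 13 / (67/10) = 1.94 mrad

1.94 mrad


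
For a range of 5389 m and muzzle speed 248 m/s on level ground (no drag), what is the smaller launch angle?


sin(2*theta) = R*g/v0^2 = 5389*9.81/248^2 = 0.859555, theta = arcsin(0.859555)/2 = 29.63°

29.63 degrees


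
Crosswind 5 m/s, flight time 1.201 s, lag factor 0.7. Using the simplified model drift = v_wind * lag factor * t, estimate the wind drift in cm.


drift = v_wind * lag * t = 5 * 0.7 * 1.201 = 4.2035 m ≈ 420.4 cm

420.4 cm


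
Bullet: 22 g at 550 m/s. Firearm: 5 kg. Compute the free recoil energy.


v_r = m_p*v_p/m_gun = 0.022*550/5 = 2.42 m/s, E_r = 0.5*m_gun*v_r^2 = 0.5*5*2.42^2 = 14.64 J

14.64 J


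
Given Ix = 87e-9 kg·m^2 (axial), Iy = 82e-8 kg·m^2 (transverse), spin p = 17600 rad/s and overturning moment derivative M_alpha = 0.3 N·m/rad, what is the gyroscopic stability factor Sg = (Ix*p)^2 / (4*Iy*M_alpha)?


Sg = Ix^2 * p^2 / (4 * Iy * M_alpha) = (87e-9)^2 * 17600^2 / (4 * 82e-8 * 0.3) = 2.383

2.383


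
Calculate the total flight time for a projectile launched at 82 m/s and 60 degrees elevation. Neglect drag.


T = 2*v0*sin(theta)/g = 2*82*sin(60°)/9.81 = 14.48 s

14.48 s


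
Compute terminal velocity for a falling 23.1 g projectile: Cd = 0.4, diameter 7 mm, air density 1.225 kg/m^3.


A = pi*(d/2)^2 = pi*(7/2000)^2 = 3.84845e-05 m^2
vt = sqrt(2mg/(Cd*rho*A)) = sqrt(2*0.0231*9.81/(0.4 * 1.225 * 3.84845e-05)) = 155 m/s

155 m/s


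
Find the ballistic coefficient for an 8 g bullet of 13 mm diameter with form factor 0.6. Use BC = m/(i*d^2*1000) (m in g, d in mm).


BC = m/(i*d^2*1000) = 8/(0.6 * 13^2 * 1000) = 7.89e-05

7.89e-05


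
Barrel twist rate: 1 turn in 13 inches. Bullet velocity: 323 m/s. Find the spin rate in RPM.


twist_m = 13*0.0254 = 0.3302 m
spin = v/twist = 323/0.3302 = 978.195 rev/s
RPM = spin*60 = 978.195*60 ≈ 58692 RPM

58692 RPM


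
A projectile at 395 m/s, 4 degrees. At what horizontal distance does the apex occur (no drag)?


R = v0^2*sin(2*theta)/g = 395^2*sin(2*4°)/9.81 = 2213.5 m
apex_dist = R/2 = 2213.5/2 = 1107 m

1107 m


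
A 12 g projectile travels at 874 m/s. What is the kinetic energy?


E = 0.5*m*v^2 = 0.5*0.012*874^2 = 4583 J

4583 J


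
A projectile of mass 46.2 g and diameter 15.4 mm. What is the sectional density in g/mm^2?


SD = m/d^2 = 46.2/15.4^2 = 0.1948 g/mm^2

0.1948 g/mm^2


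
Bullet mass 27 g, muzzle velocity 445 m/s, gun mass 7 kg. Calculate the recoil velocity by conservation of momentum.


v_recoil = m_p * v_p / m_gun = 0.027 * 445 / 7 = 1.716 m/s

1.716 m/s
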